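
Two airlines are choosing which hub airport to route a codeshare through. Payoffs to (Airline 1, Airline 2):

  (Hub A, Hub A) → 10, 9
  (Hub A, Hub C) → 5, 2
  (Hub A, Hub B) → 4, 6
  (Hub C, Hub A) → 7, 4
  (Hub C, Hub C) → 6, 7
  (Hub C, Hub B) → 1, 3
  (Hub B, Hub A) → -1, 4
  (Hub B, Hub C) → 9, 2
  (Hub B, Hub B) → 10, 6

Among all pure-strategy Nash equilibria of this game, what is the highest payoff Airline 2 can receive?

9

Both Hub A is a pure NE (Airline 1: 10 ≥ 7; Airline 2: 9 ≥ 6). Airline 2 gets 9.
Both Hub B is a pure NE (Airline 1: 10 ≥ 4; Airline 2: 6 ≥ 4). Airline 2 gets 6.
Every other cell has a profitable deviation for at least one player. Highest of {9, 6} is 9.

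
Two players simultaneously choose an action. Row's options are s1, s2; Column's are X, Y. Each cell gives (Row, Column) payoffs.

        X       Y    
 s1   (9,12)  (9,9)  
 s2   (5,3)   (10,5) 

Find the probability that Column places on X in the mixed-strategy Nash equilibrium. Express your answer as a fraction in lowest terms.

Column's mix q on X must make Row indifferent between s1 and s2.
Row's payoff from s1: 9q + 9(1−q). From s2: 5q + 10(1−q).
Set equal: 4q = 1(1−q) → q = 1/5.

1/5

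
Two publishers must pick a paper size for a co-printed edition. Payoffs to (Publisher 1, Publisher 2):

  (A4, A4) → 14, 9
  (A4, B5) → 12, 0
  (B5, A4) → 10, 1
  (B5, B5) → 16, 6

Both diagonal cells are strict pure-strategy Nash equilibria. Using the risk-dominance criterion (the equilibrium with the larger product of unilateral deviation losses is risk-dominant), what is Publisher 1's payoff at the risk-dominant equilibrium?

14

At both A4: Publisher 1 loses 14 − 10 = 4 by deviating; Publisher 2 loses 9 − 0 = 9. Product = 4·9 = 36.
At both B5: Publisher 1 loses 16 − 12 = 4 by deviating; Publisher 2 loses 6 − 1 = 5. Product = 4·5 = 20.
36 > 20, so both A4 is risk-dominant. Publisher 1's payoff there is 14.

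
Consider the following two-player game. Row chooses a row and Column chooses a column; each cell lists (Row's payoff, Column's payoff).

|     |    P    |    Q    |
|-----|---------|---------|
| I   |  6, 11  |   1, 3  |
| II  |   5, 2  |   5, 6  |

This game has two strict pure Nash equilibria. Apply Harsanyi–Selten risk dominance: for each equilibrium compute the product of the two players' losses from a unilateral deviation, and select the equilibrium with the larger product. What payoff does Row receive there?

At (I, P): Row loses 6 − 5 = 1 by deviating; Column loses 11 − 3 = 8. Product = 1·8 = 8.
At (II, Q): Row loses 5 − 1 = 4 by deviating; Column loses 6 − 2 = 4. Product = 4·4 = 16.
16 > 8, so (II, Q) is risk-dominant. Row's payoff there is 5.

5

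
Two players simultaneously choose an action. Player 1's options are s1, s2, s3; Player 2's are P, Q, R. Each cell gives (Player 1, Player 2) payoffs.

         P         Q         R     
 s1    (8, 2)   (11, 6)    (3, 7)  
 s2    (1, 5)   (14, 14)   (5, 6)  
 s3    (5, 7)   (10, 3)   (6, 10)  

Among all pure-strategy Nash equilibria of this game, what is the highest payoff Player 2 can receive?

(s2, Q) is a pure NE (Player 1: 14 ≥ 11; Player 2: 14 ≥ 6). Player 2 gets 14.
(s3, R) is a pure NE (Player 1: 6 ≥ 5; Player 2: 10 ≥ 7). Player 2 gets 10.
Every other cell has a profitable deviation for at least one player. Highest of {14, 10} is 14.

14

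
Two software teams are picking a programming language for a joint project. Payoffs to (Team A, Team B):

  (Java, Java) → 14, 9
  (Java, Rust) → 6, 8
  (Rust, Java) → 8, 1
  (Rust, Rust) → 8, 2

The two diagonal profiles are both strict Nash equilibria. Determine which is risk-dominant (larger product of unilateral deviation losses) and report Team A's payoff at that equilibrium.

At both Java: Team A loses 14 − 8 = 6 by deviating; Team B loses 9 − 8 = 1. Product = 6·1 = 6.
At both Rust: Team A loses 8 − 6 = 2 by deviating; Team B loses 2 − 1 = 1. Product = 2·1 = 2.
6 > 2, so both Java is risk-dominant. Team A's payoff there is 14.

14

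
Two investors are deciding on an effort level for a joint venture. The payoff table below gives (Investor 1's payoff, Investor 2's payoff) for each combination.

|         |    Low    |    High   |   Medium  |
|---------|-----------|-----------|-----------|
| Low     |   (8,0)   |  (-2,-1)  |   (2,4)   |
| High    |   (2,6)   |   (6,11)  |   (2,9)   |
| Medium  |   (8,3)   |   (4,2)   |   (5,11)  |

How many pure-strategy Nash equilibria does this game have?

2

Both High: Investor 1 gets 6 (best alternative 4); Investor 2 gets 11 (best alternative 9). Neither deviates — NE.
Both Medium: Investor 1 gets 5 (best alternative 2); Investor 2 gets 11 (best alternative 3). Neither deviates — NE.
Both Low is not a NE: Investor 2 would switch to Medium (4 > 0).
No other cell survives both best-response checks, so there are 2 pure NE.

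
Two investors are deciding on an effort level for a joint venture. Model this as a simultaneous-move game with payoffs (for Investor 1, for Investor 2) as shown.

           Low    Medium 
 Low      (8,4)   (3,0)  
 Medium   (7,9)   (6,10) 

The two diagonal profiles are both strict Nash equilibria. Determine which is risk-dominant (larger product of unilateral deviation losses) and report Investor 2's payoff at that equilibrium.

At both Low: Investor 1 loses 8 − 7 = 1 by deviating; Investor 2 loses 4 − 0 = 4. Product = 1·4 = 4.
At both Medium: Investor 1 loses 6 − 3 = 3 by deviating; Investor 2 loses 10 − 9 = 1. Product = 3·1 = 3.
4 > 3, so both Low is risk-dominant. Investor 2's payoff there is 4.

4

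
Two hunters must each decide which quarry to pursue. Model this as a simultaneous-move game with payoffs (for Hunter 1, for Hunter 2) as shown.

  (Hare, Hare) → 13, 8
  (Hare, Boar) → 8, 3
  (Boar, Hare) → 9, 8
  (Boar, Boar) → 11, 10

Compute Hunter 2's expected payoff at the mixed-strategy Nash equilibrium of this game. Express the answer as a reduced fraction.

Hunter 1 mixes with probability p on Hare, chosen so Hunter 2 is indifferent: 8p + 8(1−p) = 3p + 10(1−p) gives p = 2/7.
Hunter 2's expected payoff is 8·2/7 + 8·5/7 = 8.

8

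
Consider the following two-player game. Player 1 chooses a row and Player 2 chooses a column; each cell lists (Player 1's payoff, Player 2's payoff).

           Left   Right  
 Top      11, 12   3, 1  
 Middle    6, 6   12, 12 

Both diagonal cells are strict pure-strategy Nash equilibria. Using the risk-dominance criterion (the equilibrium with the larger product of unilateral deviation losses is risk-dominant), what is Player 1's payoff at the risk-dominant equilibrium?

11

At (Top, Left): Player 1 loses 11 − 6 = 5 by deviating; Player 2 loses 12 − 1 = 11. Product = 5·11 = 55.
At (Middle, Right): Player 1 loses 12 − 3 = 9 by deviating; Player 2 loses 12 − 6 = 6. Product = 9·6 = 54.
55 > 54, so (Top, Left) is risk-dominant. Player 1's payoff there is 11.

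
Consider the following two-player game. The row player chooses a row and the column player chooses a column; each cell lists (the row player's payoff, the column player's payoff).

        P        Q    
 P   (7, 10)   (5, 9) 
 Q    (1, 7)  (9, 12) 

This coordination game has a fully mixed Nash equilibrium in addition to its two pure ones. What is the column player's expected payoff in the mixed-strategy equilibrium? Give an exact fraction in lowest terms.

The row player mixes with probability p on P, chosen so the column player is indifferent: 10p + 7(1−p) = 9p + 12(1−p) gives p = 5/6.
The column player's expected payoff is 10·5/6 + 7·1/6 = 19/2.

19/2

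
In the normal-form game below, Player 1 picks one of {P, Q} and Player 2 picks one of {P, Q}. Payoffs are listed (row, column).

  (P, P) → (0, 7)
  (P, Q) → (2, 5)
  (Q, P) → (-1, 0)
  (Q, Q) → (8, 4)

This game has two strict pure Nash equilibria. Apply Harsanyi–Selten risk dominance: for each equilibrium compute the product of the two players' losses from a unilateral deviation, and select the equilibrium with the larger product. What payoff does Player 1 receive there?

At both P: Player 1 loses 0 − (-1) = 1 by deviating; Player 2 loses 7 − 5 = 2. Product = 1·2 = 2.
At both Q: Player 1 loses 8 − 2 = 6 by deviating; Player 2 loses 4 − 0 = 4. Product = 6·4 = 24.
24 > 2, so both Q is risk-dominant. Player 1's payoff there is 8.

8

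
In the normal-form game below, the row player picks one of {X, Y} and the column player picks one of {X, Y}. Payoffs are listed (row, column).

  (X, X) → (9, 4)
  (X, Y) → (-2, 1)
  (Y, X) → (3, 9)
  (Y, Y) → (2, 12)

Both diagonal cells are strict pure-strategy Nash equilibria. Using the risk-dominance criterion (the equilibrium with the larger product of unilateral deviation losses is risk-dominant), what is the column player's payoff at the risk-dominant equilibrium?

At both X: the row player loses 9 − 3 = 6 by deviating; the column player loses 4 − 1 = 3. Product = 6·3 = 18.
At both Y: the row player loses 2 − (-2) = 4 by deviating; the column player loses 12 − 9 = 3. Product = 4·3 = 12.
18 > 12, so both X is risk-dominant. The column player's payoff there is 4.

4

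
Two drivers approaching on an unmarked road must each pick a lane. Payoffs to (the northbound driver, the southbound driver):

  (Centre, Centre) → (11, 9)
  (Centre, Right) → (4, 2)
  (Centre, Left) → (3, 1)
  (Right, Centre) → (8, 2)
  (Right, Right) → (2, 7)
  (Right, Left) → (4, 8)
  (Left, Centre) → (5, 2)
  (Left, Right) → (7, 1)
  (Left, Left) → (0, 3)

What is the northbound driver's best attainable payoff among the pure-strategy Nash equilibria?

Both Centre is a pure NE (the northbound driver: 11 ≥ 8; the southbound driver: 9 ≥ 2). The northbound driver gets 11.
(Right, Left) is a pure NE (the northbound driver: 4 ≥ 3; the southbound driver: 8 ≥ 7). The northbound driver gets 4.
Every other cell has a profitable deviation for at least one player. Highest of {11, 4} is 11.

11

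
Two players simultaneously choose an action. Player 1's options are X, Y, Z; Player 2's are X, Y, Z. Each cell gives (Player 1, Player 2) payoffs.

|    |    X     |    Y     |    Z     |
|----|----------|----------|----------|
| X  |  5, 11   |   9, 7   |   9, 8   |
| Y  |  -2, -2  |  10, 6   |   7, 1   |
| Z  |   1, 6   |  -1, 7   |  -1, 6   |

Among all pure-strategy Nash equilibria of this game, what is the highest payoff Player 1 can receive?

10

Both X is a pure NE (Player 1: 5 ≥ 1; Player 2: 11 ≥ 8). Player 1 gets 5.
Both Y is a pure NE (Player 1: 10 ≥ 9; Player 2: 6 ≥ 1). Player 1 gets 10.
Every other cell has a profitable deviation for at least one player. Highest of {5, 10} is 10.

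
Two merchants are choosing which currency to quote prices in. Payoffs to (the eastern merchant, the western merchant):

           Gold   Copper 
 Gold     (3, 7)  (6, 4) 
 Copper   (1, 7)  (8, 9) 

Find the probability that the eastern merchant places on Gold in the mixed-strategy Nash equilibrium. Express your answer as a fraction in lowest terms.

The eastern merchant's mix p on Gold must make the western merchant indifferent between Gold and Copper.
The western merchant's payoff from Gold: 7p + 7(1−p). From Copper: 4p + 9(1−p).
Set equal: 3p = 2(1−p) → p = 2/5.

2/5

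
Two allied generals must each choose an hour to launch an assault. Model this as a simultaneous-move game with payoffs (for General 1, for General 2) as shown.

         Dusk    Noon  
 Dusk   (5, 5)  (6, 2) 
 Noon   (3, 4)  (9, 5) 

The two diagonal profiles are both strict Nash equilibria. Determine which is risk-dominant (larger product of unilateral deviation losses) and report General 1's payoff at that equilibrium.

At both Dusk: General 1 loses 5 − 3 = 2 by deviating; General 2 loses 5 − 2 = 3. Product = 2·3 = 6.
At both Noon: General 1 loses 9 − 6 = 3 by deviating; General 2 loses 5 − 4 = 1. Product = 3·1 = 3.
6 > 3, so both Dusk is risk-dominant. General 1's payoff there is 5.

5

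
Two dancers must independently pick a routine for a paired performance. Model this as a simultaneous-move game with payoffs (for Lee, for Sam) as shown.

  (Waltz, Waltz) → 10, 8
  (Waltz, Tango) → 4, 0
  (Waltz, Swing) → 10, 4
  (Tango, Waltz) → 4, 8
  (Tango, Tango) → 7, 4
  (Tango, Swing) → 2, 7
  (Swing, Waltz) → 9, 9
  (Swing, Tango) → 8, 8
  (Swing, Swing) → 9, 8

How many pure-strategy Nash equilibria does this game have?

1

Both Waltz: Lee gets 10 (best alternative 9); Sam gets 8 (best alternative 4). Neither deviates — NE.
Both Tango is not a NE: Lee would switch to Swing (8 > 7).
No other cell survives both best-response checks, so there is 1 pure NE.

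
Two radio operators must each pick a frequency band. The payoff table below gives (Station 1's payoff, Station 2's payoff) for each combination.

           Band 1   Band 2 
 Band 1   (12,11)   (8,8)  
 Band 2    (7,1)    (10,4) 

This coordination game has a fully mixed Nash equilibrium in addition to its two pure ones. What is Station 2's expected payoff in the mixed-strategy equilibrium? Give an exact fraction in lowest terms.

Station 1 mixes with probability p on Band 1, chosen so Station 2 is indifferent: 11p + 1(1−p) = 8p + 4(1−p) gives p = 1/2.
Station 2's expected payoff is 11·1/2 + 1·1/2 = 6.

6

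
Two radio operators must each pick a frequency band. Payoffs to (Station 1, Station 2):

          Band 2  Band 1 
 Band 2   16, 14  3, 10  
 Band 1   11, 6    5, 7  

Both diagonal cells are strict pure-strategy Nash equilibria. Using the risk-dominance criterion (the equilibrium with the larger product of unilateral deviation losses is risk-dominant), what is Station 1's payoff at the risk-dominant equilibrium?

At both Band 2: Station 1 loses 16 − 11 = 5 by deviating; Station 2 loses 14 − 10 = 4. Product = 5·4 = 20.
At both Band 1: Station 1 loses 5 − 3 = 2 by deviating; Station 2 loses 7 − 6 = 1. Product = 2·1 = 2.
20 > 2, so both Band 2 is risk-dominant. Station 1's payoff there is 16.

16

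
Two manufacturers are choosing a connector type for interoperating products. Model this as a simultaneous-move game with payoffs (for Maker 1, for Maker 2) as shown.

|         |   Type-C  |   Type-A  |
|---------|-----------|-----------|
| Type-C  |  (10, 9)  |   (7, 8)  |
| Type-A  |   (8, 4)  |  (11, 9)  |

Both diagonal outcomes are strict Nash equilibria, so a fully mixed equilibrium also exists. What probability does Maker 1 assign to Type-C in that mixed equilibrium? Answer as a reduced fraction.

5/6

Maker 1's mix p on Type-C must make Maker 2 indifferent between Type-C and Type-A.
Maker 2's payoff from Type-C: 9p + 4(1−p). From Type-A: 8p + 9(1−p).
Set equal: 1p = 5(1−p) → p = 5/6.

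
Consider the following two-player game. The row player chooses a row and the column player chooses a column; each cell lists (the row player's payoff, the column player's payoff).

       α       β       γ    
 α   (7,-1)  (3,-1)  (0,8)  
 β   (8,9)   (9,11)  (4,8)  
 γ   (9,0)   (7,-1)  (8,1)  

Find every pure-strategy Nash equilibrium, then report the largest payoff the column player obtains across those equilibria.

11

Both β is a pure NE (the row player: 9 ≥ 7; the column player: 11 ≥ 9). The column player gets 11.
Both γ is a pure NE (the row player: 8 ≥ 4; the column player: 1 ≥ 0). The column player gets 1.
Every other cell has a profitable deviation for at least one player. Highest of {11, 1} is 11.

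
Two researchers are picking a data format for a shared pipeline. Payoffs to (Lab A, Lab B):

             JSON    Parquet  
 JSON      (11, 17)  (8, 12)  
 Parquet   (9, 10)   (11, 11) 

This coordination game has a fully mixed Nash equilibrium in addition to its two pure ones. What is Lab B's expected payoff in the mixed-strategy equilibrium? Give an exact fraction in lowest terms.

Lab A mixes with probability p on JSON, chosen so Lab B is indifferent: 17p + 10(1−p) = 12p + 11(1−p) gives p = 1/6.
Lab B's expected payoff is 17·1/6 + 10·5/6 = 67/6.

67/6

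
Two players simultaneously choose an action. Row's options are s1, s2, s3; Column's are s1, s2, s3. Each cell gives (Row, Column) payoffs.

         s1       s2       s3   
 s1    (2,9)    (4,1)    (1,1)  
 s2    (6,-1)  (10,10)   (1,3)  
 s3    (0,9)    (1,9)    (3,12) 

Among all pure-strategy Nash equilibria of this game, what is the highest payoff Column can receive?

12

Both s2 is a pure NE (Row: 10 ≥ 4; Column: 10 ≥ 3). Column gets 10.
Both s3 is a pure NE (Row: 3 ≥ 1; Column: 12 ≥ 9). Column gets 12.
Every other cell has a profitable deviation for at least one player. Highest of {10, 12} is 12.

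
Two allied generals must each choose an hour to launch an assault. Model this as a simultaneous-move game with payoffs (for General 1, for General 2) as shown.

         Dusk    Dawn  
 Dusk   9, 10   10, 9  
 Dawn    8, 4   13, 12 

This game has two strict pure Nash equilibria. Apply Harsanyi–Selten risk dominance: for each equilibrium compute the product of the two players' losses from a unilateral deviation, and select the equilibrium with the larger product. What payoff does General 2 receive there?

12

At both Dusk: General 1 loses 9 − 8 = 1 by deviating; General 2 loses 10 − 9 = 1. Product = 1·1 = 1.
At both Dawn: General 1 loses 13 − 10 = 3 by deviating; General 2 loses 12 − 4 = 8. Product = 3·8 = 24.
24 > 1, so both Dawn is risk-dominant. General 2's payoff there is 12.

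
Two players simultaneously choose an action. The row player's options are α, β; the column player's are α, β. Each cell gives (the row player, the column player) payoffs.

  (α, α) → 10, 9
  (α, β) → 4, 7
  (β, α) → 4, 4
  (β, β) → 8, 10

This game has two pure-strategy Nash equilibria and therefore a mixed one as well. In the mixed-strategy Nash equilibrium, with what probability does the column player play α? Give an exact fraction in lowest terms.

2/5

The column player's mix q on α must make the row player indifferent between α and β.
The row player's payoff from α: 10q + 4(1−q). From β: 4q + 8(1−q).
Set equal: 6q = 4(1−q) → q = 4/10 = 2/5.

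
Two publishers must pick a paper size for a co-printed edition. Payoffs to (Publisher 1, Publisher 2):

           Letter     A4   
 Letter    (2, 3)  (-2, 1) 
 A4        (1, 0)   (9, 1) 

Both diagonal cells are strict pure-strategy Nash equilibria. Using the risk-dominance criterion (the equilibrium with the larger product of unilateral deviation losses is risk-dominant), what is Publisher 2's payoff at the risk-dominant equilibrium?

At both Letter: Publisher 1 loses 2 − 1 = 1 by deviating; Publisher 2 loses 3 − 1 = 2. Product = 1·2 = 2.
At both A4: Publisher 1 loses 9 − (-2) = 11 by deviating; Publisher 2 loses 1 − 0 = 1. Product = 11·1 = 11.
11 > 2, so both A4 is risk-dominant. Publisher 2's payoff there is 1.

1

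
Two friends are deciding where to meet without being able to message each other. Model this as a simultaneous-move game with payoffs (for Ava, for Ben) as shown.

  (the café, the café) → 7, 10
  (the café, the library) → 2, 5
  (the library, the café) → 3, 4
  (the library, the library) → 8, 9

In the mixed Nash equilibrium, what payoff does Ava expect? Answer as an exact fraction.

5

Ben mixes with probability q on the café, chosen so Ava is indifferent: 7q + 2(1−q) = 3q + 8(1−q) gives q = 3/5.
Ava's expected payoff (from either row, since indifferent) is 7·3/5 + 2·2/5 = 5.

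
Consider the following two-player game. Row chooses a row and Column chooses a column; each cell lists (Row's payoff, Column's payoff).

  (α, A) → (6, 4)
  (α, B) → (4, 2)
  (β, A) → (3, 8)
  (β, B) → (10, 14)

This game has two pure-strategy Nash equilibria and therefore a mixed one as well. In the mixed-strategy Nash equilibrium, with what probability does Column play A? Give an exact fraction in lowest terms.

Column's mix q on A must make Row indifferent between α and β.
Row's payoff from α: 6q + 4(1−q). From β: 3q + 10(1−q).
Set equal: 3q = 6(1−q) → q = 6/9 = 2/3.

2/3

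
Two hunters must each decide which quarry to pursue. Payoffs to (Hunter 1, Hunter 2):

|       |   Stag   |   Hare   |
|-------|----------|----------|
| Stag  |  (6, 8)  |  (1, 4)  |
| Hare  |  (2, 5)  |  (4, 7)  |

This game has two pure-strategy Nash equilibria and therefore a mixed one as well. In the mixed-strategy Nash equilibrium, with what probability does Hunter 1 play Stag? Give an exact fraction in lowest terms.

Hunter 1's mix p on Stag must make Hunter 2 indifferent between Stag and Hare.
Hunter 2's payoff from Stag: 8p + 5(1−p). From Hare: 4p + 7(1−p).
Set equal: 4p = 2(1−p) → p = 2/6 = 1/3.

1/3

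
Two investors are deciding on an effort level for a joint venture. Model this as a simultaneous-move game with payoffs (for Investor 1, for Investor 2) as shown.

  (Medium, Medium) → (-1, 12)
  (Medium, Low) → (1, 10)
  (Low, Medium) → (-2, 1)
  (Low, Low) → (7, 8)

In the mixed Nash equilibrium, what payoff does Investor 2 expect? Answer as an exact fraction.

86/9

Investor 1 mixes with probability p on Medium, chosen so Investor 2 is indifferent: 12p + 1(1−p) = 10p + 8(1−p) gives p = 7/9.
Investor 2's expected payoff is 12·7/9 + 1·2/9 = 86/9.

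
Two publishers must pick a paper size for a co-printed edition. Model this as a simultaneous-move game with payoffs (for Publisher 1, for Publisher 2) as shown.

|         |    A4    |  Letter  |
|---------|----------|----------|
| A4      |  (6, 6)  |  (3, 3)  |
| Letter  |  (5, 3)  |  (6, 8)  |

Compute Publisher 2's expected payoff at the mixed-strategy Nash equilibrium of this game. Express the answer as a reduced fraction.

Publisher 1 mixes with probability p on A4, chosen so Publisher 2 is indifferent: 6p + 3(1−p) = 3p + 8(1−p) gives p = 5/8.
Publisher 2's expected payoff is 6·5/8 + 3·3/8 = 39/8.

39/8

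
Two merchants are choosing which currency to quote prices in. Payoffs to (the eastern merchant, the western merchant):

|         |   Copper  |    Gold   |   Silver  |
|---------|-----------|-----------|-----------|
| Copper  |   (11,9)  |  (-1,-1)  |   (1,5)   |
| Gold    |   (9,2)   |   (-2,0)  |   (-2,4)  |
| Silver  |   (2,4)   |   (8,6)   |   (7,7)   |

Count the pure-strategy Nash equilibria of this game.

Both Copper: the eastern merchant gets 11 (best alternative 9); the western merchant gets 9 (best alternative 5). Neither deviates — NE.
Both Silver: the eastern merchant gets 7 (best alternative 1); the western merchant gets 7 (best alternative 6). Neither deviates — NE.
Both Gold is not a NE: the eastern merchant would switch to Silver (8 > -2).
No other cell survives both best-response checks, so there are 2 pure NE.

2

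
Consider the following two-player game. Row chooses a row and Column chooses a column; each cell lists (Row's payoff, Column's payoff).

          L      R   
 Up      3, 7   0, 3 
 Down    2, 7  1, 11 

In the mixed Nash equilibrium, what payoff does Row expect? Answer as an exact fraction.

Column mixes with probability q on L, chosen so Row is indifferent: 3q + 0(1−q) = 2q + 1(1−q) gives q = 1/2.
Row's expected payoff (from either row, since indifferent) is 3·1/2 + 0·1/2 = 3/2.

3/2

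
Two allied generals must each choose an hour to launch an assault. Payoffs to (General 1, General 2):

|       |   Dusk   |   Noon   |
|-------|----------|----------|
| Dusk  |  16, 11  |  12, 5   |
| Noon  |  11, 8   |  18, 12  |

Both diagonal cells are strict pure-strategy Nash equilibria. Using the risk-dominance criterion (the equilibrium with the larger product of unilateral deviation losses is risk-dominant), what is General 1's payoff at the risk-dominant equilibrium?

16

At both Dusk: General 1 loses 16 − 11 = 5 by deviating; General 2 loses 11 − 5 = 6. Product = 5·6 = 30.
At both Noon: General 1 loses 18 − 12 = 6 by deviating; General 2 loses 12 − 8 = 4. Product = 6·4 = 24.
30 > 24, so both Dusk is risk-dominant. General 1's payoff there is 16.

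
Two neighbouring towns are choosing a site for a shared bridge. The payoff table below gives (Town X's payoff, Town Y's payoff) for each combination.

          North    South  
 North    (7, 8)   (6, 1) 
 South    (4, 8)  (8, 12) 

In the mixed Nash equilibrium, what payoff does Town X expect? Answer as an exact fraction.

Town Y mixes with probability q on North, chosen so Town X is indifferent: 7q + 6(1−q) = 4q + 8(1−q) gives q = 2/5.
Town X's expected payoff (from either row, since indifferent) is 7·2/5 + 6·3/5 = 32/5.

32/5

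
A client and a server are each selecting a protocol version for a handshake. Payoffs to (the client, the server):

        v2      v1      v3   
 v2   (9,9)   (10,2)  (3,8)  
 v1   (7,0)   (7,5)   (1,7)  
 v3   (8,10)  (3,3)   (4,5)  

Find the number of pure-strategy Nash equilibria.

Both v2: the client gets 9 (best alternative 8); the server gets 9 (best alternative 8). Neither deviates — NE.
Both v3 is not a NE: the server would switch to v2 (10 > 5).
No other cell survives both best-response checks, so there is 1 pure NE.

1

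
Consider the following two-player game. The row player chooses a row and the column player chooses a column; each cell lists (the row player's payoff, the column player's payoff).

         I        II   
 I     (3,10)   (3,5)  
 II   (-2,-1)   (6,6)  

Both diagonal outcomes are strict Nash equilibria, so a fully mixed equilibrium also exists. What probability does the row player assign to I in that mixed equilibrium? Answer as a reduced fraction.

7/12

The row player's mix p on I must make the column player indifferent between I and II.
The column player's payoff from I: 10p + (-1)(1−p). From II: 5p + 6(1−p).
Set equal: 5p = 7(1−p) → p = 7/12.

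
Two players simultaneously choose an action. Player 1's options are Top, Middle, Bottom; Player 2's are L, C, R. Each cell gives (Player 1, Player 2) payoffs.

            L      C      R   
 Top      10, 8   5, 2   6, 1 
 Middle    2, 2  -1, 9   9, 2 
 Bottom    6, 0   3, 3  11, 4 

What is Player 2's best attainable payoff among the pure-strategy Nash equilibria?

8

(Top, L) is a pure NE (Player 1: 10 ≥ 6; Player 2: 8 ≥ 2). Player 2 gets 8.
(Bottom, R) is a pure NE (Player 1: 11 ≥ 9; Player 2: 4 ≥ 3). Player 2 gets 4.
Every other cell has a profitable deviation for at least one player. Highest of {8, 4} is 8.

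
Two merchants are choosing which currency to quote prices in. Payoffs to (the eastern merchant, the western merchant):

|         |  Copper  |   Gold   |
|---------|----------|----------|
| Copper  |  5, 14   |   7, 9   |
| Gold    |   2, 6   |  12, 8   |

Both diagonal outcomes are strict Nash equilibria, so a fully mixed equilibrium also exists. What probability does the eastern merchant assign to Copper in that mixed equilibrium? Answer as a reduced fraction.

The eastern merchant's mix p on Copper must make the western merchant indifferent between Copper and Gold.
The western merchant's payoff from Copper: 14p + 6(1−p). From Gold: 9p + 8(1−p).
Set equal: 5p = 2(1−p) → p = 2/7.

2/7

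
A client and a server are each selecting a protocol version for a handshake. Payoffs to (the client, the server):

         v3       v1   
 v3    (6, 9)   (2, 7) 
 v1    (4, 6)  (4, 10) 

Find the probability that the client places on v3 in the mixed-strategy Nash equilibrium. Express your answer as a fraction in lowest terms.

2/3

The client's mix p on v3 must make the server indifferent between v3 and v1.
The server's payoff from v3: 9p + 6(1−p). From v1: 7p + 10(1−p).
Set equal: 2p = 4(1−p) → p = 4/6 = 2/3.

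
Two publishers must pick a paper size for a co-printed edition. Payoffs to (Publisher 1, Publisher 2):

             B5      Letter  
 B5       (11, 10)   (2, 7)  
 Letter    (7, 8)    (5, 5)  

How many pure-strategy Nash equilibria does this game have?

Both B5: Publisher 1 gets 11 (best alternative 7); Publisher 2 gets 10 (best alternative 7). Neither deviates — NE.
Both Letter is not a NE: Publisher 2 would switch to B5 (8 > 5).
No other cell survives both best-response checks, so there is 1 pure NE.

1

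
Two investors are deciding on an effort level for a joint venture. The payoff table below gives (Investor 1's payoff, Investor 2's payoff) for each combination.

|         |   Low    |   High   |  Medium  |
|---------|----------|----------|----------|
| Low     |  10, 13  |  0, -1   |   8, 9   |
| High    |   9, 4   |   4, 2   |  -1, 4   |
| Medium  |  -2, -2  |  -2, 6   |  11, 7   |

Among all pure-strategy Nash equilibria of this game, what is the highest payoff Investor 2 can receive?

13

Both Low is a pure NE (Investor 1: 10 ≥ 9; Investor 2: 13 ≥ 9). Investor 2 gets 13.
Both Medium is a pure NE (Investor 1: 11 ≥ 8; Investor 2: 7 ≥ 6). Investor 2 gets 7.
Every other cell has a profitable deviation for at least one player. Highest of {13, 7} is 13.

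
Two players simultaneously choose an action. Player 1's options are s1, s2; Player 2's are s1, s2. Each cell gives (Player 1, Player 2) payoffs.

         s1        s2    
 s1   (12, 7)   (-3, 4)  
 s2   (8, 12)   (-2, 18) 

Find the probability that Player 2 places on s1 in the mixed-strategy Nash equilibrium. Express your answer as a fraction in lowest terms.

1/5

Player 2's mix q on s1 must make Player 1 indifferent between s1 and s2.
Player 1's payoff from s1: 12q + (-3)(1−q). From s2: 8q + (-2)(1−q).
Set equal: 4q = 1(1−q) → q = 1/5.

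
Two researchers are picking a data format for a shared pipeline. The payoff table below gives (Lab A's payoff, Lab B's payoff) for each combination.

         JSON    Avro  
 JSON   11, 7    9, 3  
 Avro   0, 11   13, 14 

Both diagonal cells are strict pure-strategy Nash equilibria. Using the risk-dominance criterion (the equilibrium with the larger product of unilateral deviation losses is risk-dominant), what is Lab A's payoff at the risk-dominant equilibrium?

At both JSON: Lab A loses 11 − 0 = 11 by deviating; Lab B loses 7 − 3 = 4. Product = 11·4 = 44.
At both Avro: Lab A loses 13 − 9 = 4 by deviating; Lab B loses 14 − 11 = 3. Product = 4·3 = 12.
44 > 12, so both JSON is risk-dominant. Lab A's payoff there is 11.

11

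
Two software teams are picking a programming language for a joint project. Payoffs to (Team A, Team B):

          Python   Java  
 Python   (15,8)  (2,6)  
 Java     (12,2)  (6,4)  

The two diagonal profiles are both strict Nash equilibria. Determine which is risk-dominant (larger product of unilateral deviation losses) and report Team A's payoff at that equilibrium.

At both Python: Team A loses 15 − 12 = 3 by deviating; Team B loses 8 − 6 = 2. Product = 3·2 = 6.
At both Java: Team A loses 6 − 2 = 4 by deviating; Team B loses 4 − 2 = 2. Product = 4·2 = 8.
8 > 6, so both Java is risk-dominant. Team A's payoff there is 6.

6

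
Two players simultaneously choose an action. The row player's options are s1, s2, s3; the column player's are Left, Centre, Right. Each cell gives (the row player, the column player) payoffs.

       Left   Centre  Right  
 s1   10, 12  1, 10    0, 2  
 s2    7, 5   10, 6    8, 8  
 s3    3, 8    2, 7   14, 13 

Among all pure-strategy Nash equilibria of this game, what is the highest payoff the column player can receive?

13

(s1, Left) is a pure NE (the row player: 10 ≥ 7; the column player: 12 ≥ 10). The column player gets 12.
(s3, Right) is a pure NE (the row player: 14 ≥ 8; the column player: 13 ≥ 8). The column player gets 13.
Every other cell has a profitable deviation for at least one player. Highest of {12, 13} is 13.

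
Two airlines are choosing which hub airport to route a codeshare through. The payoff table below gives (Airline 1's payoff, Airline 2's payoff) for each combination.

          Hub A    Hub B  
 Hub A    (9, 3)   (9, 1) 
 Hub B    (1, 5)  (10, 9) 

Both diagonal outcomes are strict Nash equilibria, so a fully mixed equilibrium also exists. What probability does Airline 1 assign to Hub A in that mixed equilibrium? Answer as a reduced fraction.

Airline 1's mix p on Hub A must make Airline 2 indifferent between Hub A and Hub B.
Airline 2's payoff from Hub A: 3p + 5(1−p). From Hub B: 1p + 9(1−p).
Set equal: 2p = 4(1−p) → p = 4/6 = 2/3.

2/3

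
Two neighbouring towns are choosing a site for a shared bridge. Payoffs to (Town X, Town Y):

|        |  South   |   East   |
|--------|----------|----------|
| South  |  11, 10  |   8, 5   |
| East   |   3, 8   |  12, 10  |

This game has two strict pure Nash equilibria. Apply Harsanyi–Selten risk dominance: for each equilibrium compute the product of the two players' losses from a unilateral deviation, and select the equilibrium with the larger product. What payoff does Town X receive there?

At both South: Town X loses 11 − 3 = 8 by deviating; Town Y loses 10 − 5 = 5. Product = 8·5 = 40.
At both East: Town X loses 12 − 8 = 4 by deviating; Town Y loses 10 − 8 = 2. Product = 4·2 = 8.
40 > 8, so both South is risk-dominant. Town X's payoff there is 11.

11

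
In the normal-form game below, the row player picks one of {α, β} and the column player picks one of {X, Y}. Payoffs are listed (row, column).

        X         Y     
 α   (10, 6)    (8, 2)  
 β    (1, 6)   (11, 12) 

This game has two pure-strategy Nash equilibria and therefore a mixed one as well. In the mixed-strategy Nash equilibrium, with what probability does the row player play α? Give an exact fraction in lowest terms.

3/5

The row player's mix p on α must make the column player indifferent between X and Y.
The column player's payoff from X: 6p + 6(1−p). From Y: 2p + 12(1−p).
Set equal: 4p = 6(1−p) → p = 6/10 = 3/5.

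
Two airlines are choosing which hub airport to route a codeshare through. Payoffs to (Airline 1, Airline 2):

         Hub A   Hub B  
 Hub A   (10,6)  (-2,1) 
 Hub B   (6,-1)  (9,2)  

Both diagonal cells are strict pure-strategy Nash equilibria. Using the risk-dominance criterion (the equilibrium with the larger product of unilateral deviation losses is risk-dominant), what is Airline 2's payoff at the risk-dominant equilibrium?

At both Hub A: Airline 1 loses 10 − 6 = 4 by deviating; Airline 2 loses 6 − 1 = 5. Product = 4·5 = 20.
At both Hub B: Airline 1 loses 9 − (-2) = 11 by deviating; Airline 2 loses 2 − (-1) = 3. Product = 11·3 = 33.
33 > 20, so both Hub B is risk-dominant. Airline 2's payoff there is 2.

2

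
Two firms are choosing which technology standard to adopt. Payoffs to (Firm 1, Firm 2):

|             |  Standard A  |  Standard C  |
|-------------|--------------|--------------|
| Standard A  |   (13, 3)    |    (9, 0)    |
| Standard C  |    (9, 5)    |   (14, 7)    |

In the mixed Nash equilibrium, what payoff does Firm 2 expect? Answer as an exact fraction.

21/5

Firm 1 mixes with probability p on Standard A, chosen so Firm 2 is indifferent: 3p + 5(1−p) = 0p + 7(1−p) gives p = 2/5.
Firm 2's expected payoff is 3·2/5 + 5·3/5 = 21/5.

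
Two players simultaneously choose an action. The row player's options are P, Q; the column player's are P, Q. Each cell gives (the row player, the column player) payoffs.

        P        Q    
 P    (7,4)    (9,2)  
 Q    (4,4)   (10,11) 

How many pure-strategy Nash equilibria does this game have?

2

Both P: the row player gets 7 (best alternative 4); the column player gets 4 (best alternative 2). Neither deviates — NE.
Both Q: the row player gets 10 (best alternative 9); the column player gets 11 (best alternative 4). Neither deviates — NE.
(Q, P) is not a NE: the row player would switch to P (7 > 4).
No other cell survives both best-response checks, so there are 2 pure NE.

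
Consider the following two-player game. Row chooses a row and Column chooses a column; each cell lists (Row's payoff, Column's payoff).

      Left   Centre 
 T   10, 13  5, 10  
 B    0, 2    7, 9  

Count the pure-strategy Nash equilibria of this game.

(T, Left): Row gets 10 (best alternative 0); Column gets 13 (best alternative 10). Neither deviates — NE.
(B, Centre): Row gets 7 (best alternative 5); Column gets 9 (best alternative 2). Neither deviates — NE.
(B, Left) is not a NE: Row would switch to T (10 > 0).
No other cell survives both best-response checks, so there are 2 pure NE.

2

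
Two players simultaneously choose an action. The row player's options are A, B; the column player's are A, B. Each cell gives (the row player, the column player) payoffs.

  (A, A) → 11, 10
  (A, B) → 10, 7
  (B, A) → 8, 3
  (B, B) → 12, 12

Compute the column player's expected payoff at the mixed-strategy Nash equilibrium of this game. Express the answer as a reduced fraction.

33/4

The row player mixes with probability p on A, chosen so the column player is indifferent: 10p + 3(1−p) = 7p + 12(1−p) gives p = 3/4.
The column player's expected payoff is 10·3/4 + 3·1/4 = 33/4.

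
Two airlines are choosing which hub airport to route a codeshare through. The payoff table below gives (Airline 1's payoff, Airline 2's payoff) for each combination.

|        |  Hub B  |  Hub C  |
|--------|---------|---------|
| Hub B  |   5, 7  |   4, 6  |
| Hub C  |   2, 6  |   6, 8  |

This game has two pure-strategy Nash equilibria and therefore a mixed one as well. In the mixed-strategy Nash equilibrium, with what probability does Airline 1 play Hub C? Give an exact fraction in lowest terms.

Airline 1's mix p on Hub B must make Airline 2 indifferent between Hub B and Hub C.
Airline 2's payoff from Hub B: 7p + 6(1−p). From Hub C: 6p + 8(1−p).
Set equal: 1p = 2(1−p) → p = 2/3.
Probability on Hub C is 1 − 2/3 = 1/3.

1/3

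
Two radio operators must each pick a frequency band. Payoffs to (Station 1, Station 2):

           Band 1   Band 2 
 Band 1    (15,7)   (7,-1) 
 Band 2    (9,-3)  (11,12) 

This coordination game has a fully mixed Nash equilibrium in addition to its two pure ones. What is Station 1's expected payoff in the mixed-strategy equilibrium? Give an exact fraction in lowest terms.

Station 2 mixes with probability q on Band 1, chosen so Station 1 is indifferent: 15q + 7(1−q) = 9q + 11(1−q) gives q = 2/5.
Station 1's expected payoff (from either row, since indifferent) is 15·2/5 + 7·3/5 = 51/5.

51/5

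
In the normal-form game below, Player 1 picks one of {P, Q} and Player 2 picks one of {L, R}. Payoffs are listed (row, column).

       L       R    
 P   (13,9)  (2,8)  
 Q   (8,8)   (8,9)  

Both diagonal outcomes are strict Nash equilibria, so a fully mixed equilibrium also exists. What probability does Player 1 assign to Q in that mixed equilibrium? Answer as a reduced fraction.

Player 1's mix p on P must make Player 2 indifferent between L and R.
Player 2's payoff from L: 9p + 8(1−p). From R: 8p + 9(1−p).
Set equal: 1p = 1(1−p) → p = 1/2.
Probability on Q is 1 − 1/2 = 1/2.

1/2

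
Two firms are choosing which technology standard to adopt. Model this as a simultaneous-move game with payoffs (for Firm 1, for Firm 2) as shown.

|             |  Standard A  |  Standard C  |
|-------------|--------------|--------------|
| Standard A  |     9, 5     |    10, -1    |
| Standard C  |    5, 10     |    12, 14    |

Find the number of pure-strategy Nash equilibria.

2

Both Standard A: Firm 1 gets 9 (best alternative 5); Firm 2 gets 5 (best alternative -1). Neither deviates — NE.
Both Standard C: Firm 1 gets 12 (best alternative 10); Firm 2 gets 14 (best alternative 10). Neither deviates — NE.
(Standard A, Standard C) is not a NE: Firm 1 would switch to Standard C (12 > 10).
No other cell survives both best-response checks, so there are 2 pure NE.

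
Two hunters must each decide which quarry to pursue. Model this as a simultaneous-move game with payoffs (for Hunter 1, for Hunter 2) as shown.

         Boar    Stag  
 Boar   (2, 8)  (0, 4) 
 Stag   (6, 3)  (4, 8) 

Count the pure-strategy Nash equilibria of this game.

Both Stag: Hunter 1 gets 4 (best alternative 0); Hunter 2 gets 8 (best alternative 3). Neither deviates — NE.
Both Boar is not a NE: Hunter 1 would switch to Stag (6 > 2).
No other cell survives both best-response checks, so there is 1 pure NE.

1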